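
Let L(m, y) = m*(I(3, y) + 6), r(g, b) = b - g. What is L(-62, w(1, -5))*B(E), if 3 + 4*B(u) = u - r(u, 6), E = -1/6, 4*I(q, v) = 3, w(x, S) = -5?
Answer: 1953/2 ≈ 976.50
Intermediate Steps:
I(q, v) = ¾ (I(q, v) = (¼)*3 = ¾)
L(m, y) = 27*m/4 (L(m, y) = m*(¾ + 6) = m*(27/4) = 27*m/4)
E = -⅙ (E = -1*⅙ = -⅙ ≈ -0.16667)
B(u) = -9/4 + u/2 (B(u) = -¾ + (u - (6 - u))/4 = -¾ + (u + (-6 + u))/4 = -¾ + (-6 + 2*u)/4 = -¾ + (-3/2 + u/2) = -9/4 + u/2)
L(-62, w(1, -5))*B(E) = ((27/4)*(-62))*(-9/4 + (½)*(-⅙)) = -837*(-9/4 - 1/12)/2 = -837/2*(-7/3) = 1953/2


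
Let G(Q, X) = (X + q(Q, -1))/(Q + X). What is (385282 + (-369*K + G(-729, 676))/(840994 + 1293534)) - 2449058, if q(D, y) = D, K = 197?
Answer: -1101296932605/533632 ≈ -2.0638e+6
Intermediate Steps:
G(Q, X) = 1 (G(Q, X) = (X + Q)/(Q + X) = (Q + X)/(Q + X) = 1)
(385282 + (-369*K + G(-729, 676))/(840994 + 1293534)) - 2449058 = (385282 + (-369*197 + 1)/(840994 + 1293534)) - 2449058 = (385282 + (-72693 + 1)/2134528) - 2449058 = (385282 - 72692*1/2134528) - 2449058 = (385282 - 18173/533632) - 2449058 = 205598786051/533632 - 2449058 = -1101296932605/533632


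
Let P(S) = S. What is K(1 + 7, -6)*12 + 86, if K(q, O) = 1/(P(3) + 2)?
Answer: 442/5 ≈ 88.400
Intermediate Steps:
K(q, O) = ⅕ (K(q, O) = 1/(3 + 2) = 1/5 = ⅕)
K(1 + 7, -6)*12 + 86 = (⅕)*12 + 86 = 12/5 + 86 = 442/5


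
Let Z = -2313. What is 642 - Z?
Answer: 2955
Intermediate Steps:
642 - Z = 642 - 1*(-2313) = 642 + 2313 = 2955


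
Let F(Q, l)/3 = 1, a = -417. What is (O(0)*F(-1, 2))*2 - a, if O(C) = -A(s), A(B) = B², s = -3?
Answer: 363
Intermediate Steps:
F(Q, l) = 3 (F(Q, l) = 3*1 = 3)
O(C) = -9 (O(C) = -1*(-3)² = -1*9 = -9)
(O(0)*F(-1, 2))*2 - a = -9*3*2 - 1*(-417) = -27*2 + 417 = -54 + 417 = 363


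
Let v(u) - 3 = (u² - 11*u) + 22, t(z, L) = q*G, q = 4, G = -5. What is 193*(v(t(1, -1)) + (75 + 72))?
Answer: 152856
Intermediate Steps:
t(z, L) = -20 (t(z, L) = 4*(-5) = -20)
v(u) = 25 + u² - 11*u (v(u) = 3 + ((u² - 11*u) + 22) = 3 + (22 + u² - 11*u) = 25 + u² - 11*u)
193*(v(t(1, -1)) + (75 + 72)) = 193*((25 + (-20)² - 11*(-20)) + (75 + 72)) = 193*((25 + 400 + 220) + 147) = 193*(645 + 147) = 193*792 = 152856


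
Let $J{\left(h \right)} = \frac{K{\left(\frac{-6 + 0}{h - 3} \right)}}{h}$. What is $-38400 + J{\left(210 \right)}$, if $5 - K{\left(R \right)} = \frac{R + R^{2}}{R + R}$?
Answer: $- \frac{158975911}{4140} \approx -38400.0$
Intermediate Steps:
$K{\left(R \right)} = 5 - \frac{R + R^{2}}{2 R}$ ($K{\left(R \right)} = 5 - \frac{R + R^{2}}{R + R} = 5 - \frac{R + R^{2}}{2 R}$)
$J{\left(h \right)} = \frac{\frac{9}{2} + \frac{3}{-3 + h}}{h}$ ($J{\left(h \right)} = \frac{\frac{9}{2} - \frac{\left(-6 + 0\right) \frac{1}{h - 3}}{2}}{h} = \frac{\frac{9}{2} - \frac{\left(-6\right) \frac{1}{-3 + h}}{2}}{h} = \frac{\frac{9}{2} + \frac{3}{-3 + h}}{h}$)
$-38400 + J{\left(210 \right)} = -38400 + \frac{3 \left(-7 + 3 \cdot 210\right)}{2 \cdot 210 \left(-3 + 210\right)} = -38400 + \frac{3}{2} \cdot \frac{1}{210} \cdot \frac{1}{207} \left(-7 + 630\right) = -38400 + \frac{3}{2} \cdot \frac{1}{210} \cdot \frac{1}{207} \cdot 623 = -38400 + \frac{89}{4140} = - \frac{158975911}{4140}$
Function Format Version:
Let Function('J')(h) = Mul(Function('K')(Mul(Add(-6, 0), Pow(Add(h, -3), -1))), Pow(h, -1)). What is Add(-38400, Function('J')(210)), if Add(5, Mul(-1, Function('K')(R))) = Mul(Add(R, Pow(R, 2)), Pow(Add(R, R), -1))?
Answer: Rational(-158975911, 4140) ≈ -38400.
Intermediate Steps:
Function('K')(R) = Add(5, Mul(Rational(-1, 2), Pow(R, -1), Add(R, Pow(R, 2)))) (Function('K')(R) = Add(5, Mul(-1, Mul(Add(R, Pow(R, 2)), Pow(Add(R, R), -1)))) = Add(5, Mul(-1, Mul(Add(R, Pow(R, 2)), Pow(Mul(2, R), -1)))) = Add(5, Mul(-1, Mul(Add(R, Pow(R, 2)), Mul(Rational(1, 2), Pow(R, -1))))) = Add(5, Mul(-1, Mul(Rational(1, 2), Pow(R, -1), Add(R, Pow(R, 2))))) = Add(5, Mul(Rational(-1, 2), Pow(R, -1), Add(R, Pow(R, 2)))))
Function('J')(h) = Mul(Pow(h, -1), Add(Rational(9, 2), Mul(3, Pow(Add(-3, h), -1)))) (Function('J')(h) = Mul(Add(Rational(9, 2), Mul(Rational(-1, 2), Mul(Add(-6, 0), Pow(Add(h, -3), -1)))), Pow(h, -1)) = Mul(Add(Rational(9, 2), Mul(Rational(-1, 2), Mul(-6, Pow(Add(-3, h), -1)))), Pow(h, -1)) = Mul(Add(Rational(9, 2), Mul(3, Pow(Add(-3, h), -1))), Pow(h, -1)) = Mul(Pow(h, -1), Add(Rational(9, 2), Mul(3, Pow(Add(-3, h), -1)))))
Add(-38400, Function('J')(210)) = Add(-38400, Mul(Rational(3, 2), Pow(210, -1), Pow(Add(-3, 210), -1), Add(-7, Mul(3, 210)))) = Add(-38400, Mul(Rational(3, 2), Rational(1, 210), Pow(207, -1), Add(-7, 630))) = Add(-38400, Mul(Rational(3, 2), Rational(1, 210), Rational(1, 207), 623)) = Add(-38400, Rational(89, 4140)) = Rational(-158975911, 4140)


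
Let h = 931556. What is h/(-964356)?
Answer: -232889/241089 ≈ -0.96599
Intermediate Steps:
h/(-964356) = 931556/(-964356) = 931556*(-1/964356) = -232889/241089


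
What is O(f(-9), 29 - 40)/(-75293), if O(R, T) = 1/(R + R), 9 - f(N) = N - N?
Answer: -1/1355274 ≈ -7.3786e-7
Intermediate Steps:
f(N) = 9 (f(N) = 9 - (N - N) = 9 - 1*0 = 9 + 0 = 9)
O(R, T) = 1/(2*R)
O(f(-9), 29 - 40)/(-75293) = ((1/2)/9)/(-75293) = ((1/2)*(1/9))*(-1/75293) = (1/18)*(-1/75293) = -1/1355274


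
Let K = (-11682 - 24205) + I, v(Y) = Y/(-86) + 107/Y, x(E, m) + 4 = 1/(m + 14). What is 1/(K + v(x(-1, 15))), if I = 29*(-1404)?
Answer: -286810/21978232087 ≈ -1.3050e-5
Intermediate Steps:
I = -40716
x(E, m) = -4 + 1/(14 + m) (x(E, m) = -4 + 1/(m + 14) = -4 + 1/(14 + m))
v(Y) = 107/Y - Y/86 (v(Y) = Y*(-1/86) + 107/Y = -Y/86 + 107/Y = 107/Y - Y/86)
K = -76603 (K = (-11682 - 24205) - 40716 = -35887 - 40716 = -76603)
1/(K + v(x(-1, 15))) = 1/(-76603 + (107/(((-55 - 4*15)/(14 + 15))) - (-55 - 4*15)/(86*(14 + 15)))) = 1/(-76603 + (107/(((-55 - 60)/29)) - (-55 - 60)/(86*29))) = 1/(-76603 + (107/(((1/29)*(-115))) - (-115)/2494)) = 1/(-76603 + (107/(-115/29) - 1/86*(-115/29))) = 1/(-76603 + (107*(-29/115) + 115/2494)) = 1/(-76603 + (-3103/115 + 115/2494)) = 1/(-76603 - 7725657/286810) = 1/(-21978232087/286810) = -286810/21978232087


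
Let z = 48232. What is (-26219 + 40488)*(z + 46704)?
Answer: 1354641784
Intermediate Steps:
(-26219 + 40488)*(z + 46704) = (-26219 + 40488)*(48232 + 46704) = 14269*94936 = 1354641784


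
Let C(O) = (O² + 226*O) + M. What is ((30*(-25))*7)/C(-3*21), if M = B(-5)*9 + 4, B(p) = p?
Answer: 525/1031 ≈ 0.50921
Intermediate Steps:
M = -41 (M = -5*9 + 4 = -45 + 4 = -41)
C(O) = -41 + O² + 226*O (C(O) = (O² + 226*O) - 41 = -41 + O² + 226*O)
((30*(-25))*7)/C(-3*21) = ((30*(-25))*7)/(-41 + (-3*21)² + 226*(-3*21)) = (-750*7)/(-41 + (-63)² + 226*(-63)) = -5250/(-41 + 3969 - 14238) = -5250/(-10310) = -5250*(-1/10310) = 525/1031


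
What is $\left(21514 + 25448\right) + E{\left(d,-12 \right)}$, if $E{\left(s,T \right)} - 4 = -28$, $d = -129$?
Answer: $46938$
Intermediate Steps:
$E{\left(s,T \right)} = -24$ ($E{\left(s,T \right)} = 4 - 28 = -24$)
$\left(21514 + 25448\right) + E{\left(d,-12 \right)} = \left(21514 + 25448\right) - 24 = 46962 - 24 = 46938$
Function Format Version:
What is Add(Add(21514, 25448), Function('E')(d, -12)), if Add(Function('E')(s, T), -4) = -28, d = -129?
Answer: 46938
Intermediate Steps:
Function('E')(s, T) = -24 (Function('E')(s, T) = Add(4, -28) = -24)
Add(Add(21514, 25448), Function('E')(d, -12)) = Add(Add(21514, 25448), -24) = Add(46962, -24) = 46938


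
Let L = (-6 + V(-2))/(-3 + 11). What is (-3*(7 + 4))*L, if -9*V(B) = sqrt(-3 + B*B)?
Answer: 605/24 ≈ 25.208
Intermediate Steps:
V(B) = -sqrt(-3 + B**2)/9 (V(B) = -sqrt(-3 + B*B)/9 = -sqrt(-3 + B**2)/9)
L = -55/72 (L = (-6 - sqrt(-3 + (-2)**2)/9)/(-3 + 11) = (-6 - sqrt(-3 + 4)/9)/8 = (-6 - sqrt(1)/9)/8 = (-6 - 1/9*1)/8 = (-6 - 1/9)/8 = (1/8)*(-55/9) = -55/72 ≈ -0.76389)
(-3*(7 + 4))*L = -3*(7 + 4)*(-55/72) = -3*11*(-55/72) = -33*(-55/72) = 605/24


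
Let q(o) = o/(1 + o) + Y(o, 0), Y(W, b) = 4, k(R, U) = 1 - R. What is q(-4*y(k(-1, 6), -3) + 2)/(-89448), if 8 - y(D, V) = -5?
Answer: -41/730492 ≈ -5.6127e-5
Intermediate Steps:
y(D, V) = 13 (y(D, V) = 8 - 1*(-5) = 8 + 5 = 13)
q(o) = 4 + o/(1 + o) (q(o) = o/(1 + o) + 4 = 4 + o/(1 + o))
q(-4*y(k(-1, 6), -3) + 2)/(-89448) = ((4 + 5*(-4*13 + 2))/(1 + (-4*13 + 2)))/(-89448) = ((4 + 5*(-52 + 2))/(1 + (-52 + 2)))*(-1/89448) = ((4 + 5*(-50))/(1 - 50))*(-1/89448) = ((4 - 250)/(-49))*(-1/89448) = -1/49*(-246)*(-1/89448) = (246/49)*(-1/89448) = -41/730492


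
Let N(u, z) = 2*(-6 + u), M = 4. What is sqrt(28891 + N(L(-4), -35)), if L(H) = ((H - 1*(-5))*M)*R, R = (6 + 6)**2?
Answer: sqrt(30031) ≈ 173.29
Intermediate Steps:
R = 144 (R = 12**2 = 144)
L(H) = 2880 + 576*H (L(H) = ((H - 1*(-5))*4)*144 = ((H + 5)*4)*144 = ((5 + H)*4)*144 = (20 + 4*H)*144 = 2880 + 576*H)
N(u, z) = -12 + 2*u
sqrt(28891 + N(L(-4), -35)) = sqrt(28891 + (-12 + 2*(2880 + 576*(-4)))) = sqrt(28891 + (-12 + 2*(2880 - 2304))) = sqrt(28891 + (-12 + 2*576)) = sqrt(28891 + (-12 + 1152)) = sqrt(28891 + 1140) = sqrt(30031)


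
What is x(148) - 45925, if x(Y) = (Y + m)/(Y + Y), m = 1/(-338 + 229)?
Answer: -1481708069/32264 ≈ -45925.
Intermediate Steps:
m = -1/109 (m = 1/(-109) = -1/109 ≈ -0.0091743)
x(Y) = (-1/109 + Y)/(2*Y) (x(Y) = (Y - 1/109)/(Y + Y) = (-1/109 + Y)/((2*Y)) = (-1/109 + Y)*(1/(2*Y)) = (-1/109 + Y)/(2*Y))
x(148) - 45925 = (1/218)*(-1 + 109*148)/148 - 45925 = (1/218)*(1/148)*(-1 + 16132) - 45925 = (1/218)*(1/148)*16131 - 45925 = 16131/32264 - 45925 = -1481708069/32264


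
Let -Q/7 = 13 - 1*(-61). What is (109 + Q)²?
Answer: 167281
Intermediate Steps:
Q = -518 (Q = -7*(13 - 1*(-61)) = -7*(13 + 61) = -7*74 = -518)
(109 + Q)² = (109 - 518)² = (-409)² = 167281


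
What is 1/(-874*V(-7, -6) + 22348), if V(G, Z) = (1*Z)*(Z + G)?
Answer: -1/45824 ≈ -2.1823e-5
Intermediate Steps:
V(G, Z) = Z*(G + Z)
1/(-874*V(-7, -6) + 22348) = 1/(-(-5244)*(-7 - 6) + 22348) = 1/(-(-5244)*(-13) + 22348) = 1/(-874*78 + 22348) = 1/(-68172 + 22348) = 1/(-45824) = -1/45824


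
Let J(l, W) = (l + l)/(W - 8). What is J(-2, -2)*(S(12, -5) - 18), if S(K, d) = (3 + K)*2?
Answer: 24/5 ≈ 4.8000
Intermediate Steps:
J(l, W) = 2*l/(-8 + W) (J(l, W) = (2*l)/(-8 + W) = 2*l/(-8 + W))
S(K, d) = 6 + 2*K
J(-2, -2)*(S(12, -5) - 18) = (2*(-2)/(-8 - 2))*((6 + 2*12) - 18) = (2*(-2)/(-10))*((6 + 24) - 18) = (2*(-2)*(-⅒))*(30 - 18) = (⅖)*12 = 24/5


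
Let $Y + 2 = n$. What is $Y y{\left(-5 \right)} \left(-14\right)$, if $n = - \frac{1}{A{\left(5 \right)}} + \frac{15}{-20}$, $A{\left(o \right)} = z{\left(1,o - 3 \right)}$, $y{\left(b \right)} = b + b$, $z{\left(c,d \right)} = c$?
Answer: $-525$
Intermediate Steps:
$y{\left(b \right)} = 2 b$
$A{\left(o \right)} = 1$
$n = - \frac{7}{4}$ ($n = - 1^{-1} + \frac{15}{-20} = \left(-1\right) 1 + 15 \left(- \frac{1}{20}\right) = -1 - \frac{3}{4} = - \frac{7}{4} \approx -1.75$)
$Y = - \frac{15}{4}$ ($Y = -2 - \frac{7}{4} = - \frac{15}{4} \approx -3.75$)
$Y y{\left(-5 \right)} \left(-14\right) = - \frac{15 \cdot 2 \left(-5\right)}{4} \left(-14\right) = \left(- \frac{15}{4}\right) \left(-10\right) \left(-14\right) = \frac{75}{2} \left(-14\right) = -525$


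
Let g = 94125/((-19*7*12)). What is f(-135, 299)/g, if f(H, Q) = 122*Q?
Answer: -19406296/31375 ≈ -618.53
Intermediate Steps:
g = -31375/532 (g = 94125/((-133*12)) = 94125/(-1596) = 94125*(-1/1596) = -31375/532 ≈ -58.976)
f(-135, 299)/g = (122*299)/(-31375/532) = 36478*(-532/31375) = -19406296/31375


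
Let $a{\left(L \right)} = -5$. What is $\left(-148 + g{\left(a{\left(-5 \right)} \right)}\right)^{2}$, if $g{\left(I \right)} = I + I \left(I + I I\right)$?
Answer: $64009$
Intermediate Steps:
$g{\left(I \right)} = I + I \left(I + I^{2}\right)$
$\left(-148 + g{\left(a{\left(-5 \right)} \right)}\right)^{2} = \left(-148 - 5 \left(1 - 5 + \left(-5\right)^{2}\right)\right)^{2} = \left(-148 - 5 \left(1 - 5 + 25\right)\right)^{2} = \left(-148 - 105\right)^{2} = \left(-253\right)^{2} = 64009$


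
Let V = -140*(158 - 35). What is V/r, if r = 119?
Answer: -2460/17 ≈ -144.71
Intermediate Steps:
V = -17220 (V = -140*123 = -17220)
V/r = -17220/119 = -17220*1/119 = -2460/17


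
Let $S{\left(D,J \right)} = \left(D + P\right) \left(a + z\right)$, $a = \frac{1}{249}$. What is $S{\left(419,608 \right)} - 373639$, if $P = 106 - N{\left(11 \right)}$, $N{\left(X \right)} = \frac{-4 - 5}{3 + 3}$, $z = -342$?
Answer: $- \frac{91914181}{166} \approx -5.537 \cdot 10^{5}$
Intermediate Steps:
$a = \frac{1}{249} \approx 0.0040161$
$N{\left(X \right)} = - \frac{3}{2}$ ($N{\left(X \right)} = - \frac{9}{6} = \left(-9\right) \frac{1}{6} = - \frac{3}{2}$)
$P = \frac{215}{2}$ ($P = 106 - - \frac{3}{2} = 106 + \frac{3}{2} = \frac{215}{2} \approx 107.5$)
$S{\left(D,J \right)} = - \frac{18308755}{498} - \frac{85157 D}{249}$ ($S{\left(D,J \right)} = \left(D + \frac{215}{2}\right) \left(\frac{1}{249} - 342\right) = \left(\frac{215}{2} + D\right) \left(- \frac{85157}{249}\right) = - \frac{18308755}{498} - \frac{85157 D}{249}$)
$S{\left(419,608 \right)} - 373639 = \left(- \frac{18308755}{498} - \frac{35680783}{249}\right) - 373639 = - \frac{29890107}{166} - 373639 = - \frac{91914181}{166}$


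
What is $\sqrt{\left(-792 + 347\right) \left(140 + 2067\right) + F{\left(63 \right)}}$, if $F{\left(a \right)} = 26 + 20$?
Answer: $i \sqrt{982069} \approx 990.99 i$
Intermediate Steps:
$F{\left(a \right)} = 46$
$\sqrt{\left(-792 + 347\right) \left(140 + 2067\right) + F{\left(63 \right)}} = \sqrt{\left(-792 + 347\right) \left(140 + 2067\right) + 46} = \sqrt{\left(-445\right) 2207 + 46} = \sqrt{-982115 + 46} = \sqrt{-982069} = i \sqrt{982069}$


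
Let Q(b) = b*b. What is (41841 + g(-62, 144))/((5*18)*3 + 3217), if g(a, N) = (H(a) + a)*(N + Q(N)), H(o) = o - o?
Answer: -1252719/3487 ≈ -359.25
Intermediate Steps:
Q(b) = b²
H(o) = 0
g(a, N) = a*(N + N²) (g(a, N) = (0 + a)*(N + N²) = a*(N + N²))
(41841 + g(-62, 144))/((5*18)*3 + 3217) = (41841 + 144*(-62)*(1 + 144))/((5*18)*3 + 3217) = (41841 + 144*(-62)*145)/(90*3 + 3217) = (41841 - 1294560)/(270 + 3217) = -1252719/3487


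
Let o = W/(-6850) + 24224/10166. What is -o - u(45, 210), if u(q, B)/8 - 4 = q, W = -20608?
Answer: -6918294632/17409275 ≈ -397.39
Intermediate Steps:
u(q, B) = 32 + 8*q
o = 93858832/17409275 (o = -20608/(-6850) + 24224/10166 = -20608*(-1/6850) + 24224*(1/10166) = 10304/3425 + 12112/5083 = 93858832/17409275 ≈ 5.3913)
-o - u(45, 210) = -1*93858832/17409275 - (32 + 8*45) = -93858832/17409275 - (32 + 360) = -93858832/17409275 - 1*392 = -93858832/17409275 - 392 = -6918294632/17409275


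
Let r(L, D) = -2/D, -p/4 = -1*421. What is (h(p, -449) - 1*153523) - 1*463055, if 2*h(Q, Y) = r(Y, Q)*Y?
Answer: -1038316903/1684 ≈ -6.1658e+5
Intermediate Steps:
p = 1684 (p = -(-4)*421 = -4*(-421) = 1684)
h(Q, Y) = -Y/Q (h(Q, Y) = ((-2/Q)*Y)/2 = (-2*Y/Q)/2 = -Y/Q)
(h(p, -449) - 1*153523) - 1*463055 = (-1*(-449)/1684 - 1*153523) - 1*463055 = (-1*(-449)*1/1684 - 153523) - 463055 = (449/1684 - 153523) - 463055 = -258532283/1684 - 463055 = -1038316903/1684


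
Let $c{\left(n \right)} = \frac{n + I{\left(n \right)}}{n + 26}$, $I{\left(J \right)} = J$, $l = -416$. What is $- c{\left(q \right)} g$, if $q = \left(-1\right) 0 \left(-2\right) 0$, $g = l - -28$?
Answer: $0$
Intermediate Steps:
$g = -388$ ($g = -416 - -28 = -416 + 28 = -388$)
$q = 0$ ($q = 0 \left(-2\right) 0 = 0 \cdot 0 = 0$)
$c{\left(n \right)} = \frac{2 n}{26 + n}$ ($c{\left(n \right)} = \frac{n + n}{n + 26} = \frac{2 n}{26 + n}$)
$- c{\left(q \right)} g = - 2 \cdot 0 \frac{1}{26 + 0} \left(-388\right) = - 2 \cdot 0 \cdot \frac{1}{26} \left(-388\right) = - 0 \left(-388\right) = \left(-1\right) 0 = 0$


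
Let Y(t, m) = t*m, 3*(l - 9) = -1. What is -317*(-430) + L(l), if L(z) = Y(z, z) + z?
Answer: 1227544/9 ≈ 1.3639e+5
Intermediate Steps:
l = 26/3 (l = 9 + (⅓)*(-1) = 9 - ⅓ = 26/3 ≈ 8.6667)
Y(t, m) = m*t
L(z) = z + z² (L(z) = z*z + z = z² + z = z + z²)
-317*(-430) + L(l) = -317*(-430) + 26*(1 + 26/3)/3 = 136310 + (26/3)*(29/3) = 136310 + 754/9 = 1227544/9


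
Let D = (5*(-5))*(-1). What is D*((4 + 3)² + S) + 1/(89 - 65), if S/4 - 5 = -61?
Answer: -104999/24 ≈ -4375.0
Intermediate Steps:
S = -224 (S = 20 + 4*(-61) = 20 - 244 = -224)
D = 25 (D = -25*(-1) = 25)
D*((4 + 3)² + S) + 1/(89 - 65) = 25*((4 + 3)² - 224) + 1/(89 - 65) = 25*(7² - 224) + 1/24 = 25*(49 - 224) + 1/24 = 25*(-175) + 1/24 = -4375 + 1/24 = -104999/24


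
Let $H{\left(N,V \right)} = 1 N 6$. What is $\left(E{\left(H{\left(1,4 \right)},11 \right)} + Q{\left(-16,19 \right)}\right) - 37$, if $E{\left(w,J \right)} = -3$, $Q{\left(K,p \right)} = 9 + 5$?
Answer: $-26$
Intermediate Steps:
$H{\left(N,V \right)} = 6 N$ ($H{\left(N,V \right)} = N 6 = 6 N$)
$Q{\left(K,p \right)} = 14$
$\left(E{\left(H{\left(1,4 \right)},11 \right)} + Q{\left(-16,19 \right)}\right) - 37 = \left(-3 + 14\right) - 37 = 11 - 37 = -26$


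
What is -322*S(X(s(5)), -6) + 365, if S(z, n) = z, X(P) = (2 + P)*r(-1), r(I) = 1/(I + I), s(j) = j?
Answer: 1492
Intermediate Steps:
r(I) = 1/(2*I)
X(P) = -1 - P/2 (X(P) = (2 + P)*((½)/(-1)) = (2 + P)*((½)*(-1)) = (2 + P)*(-½) = -1 - P/2)
-322*S(X(s(5)), -6) + 365 = -322*(-1 - ½*5) + 365 = -322*(-1 - 5/2) + 365 = -322*(-7/2) + 365 = 1127 + 365 = 1492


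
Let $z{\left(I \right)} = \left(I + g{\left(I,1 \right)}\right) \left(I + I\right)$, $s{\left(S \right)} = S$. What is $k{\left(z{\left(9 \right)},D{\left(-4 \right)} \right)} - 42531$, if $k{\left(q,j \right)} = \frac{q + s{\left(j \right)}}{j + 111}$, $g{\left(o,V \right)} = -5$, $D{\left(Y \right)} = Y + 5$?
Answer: $- \frac{4763399}{112} \approx -42530.0$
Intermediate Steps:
$D{\left(Y \right)} = 5 + Y$
$z{\left(I \right)} = 2 I \left(-5 + I\right)$ ($z{\left(I \right)} = \left(I - 5\right) \left(I + I\right) = \left(-5 + I\right) 2 I = 2 I \left(-5 + I\right)$)
$k{\left(q,j \right)} = \frac{j + q}{111 + j}$ ($k{\left(q,j \right)} = \frac{q + j}{j + 111} = \frac{j + q}{111 + j}$)
$k{\left(z{\left(9 \right)},D{\left(-4 \right)} \right)} - 42531 = \frac{\left(5 - 4\right) + 2 \cdot 9 \left(-5 + 9\right)}{111 + \left(5 - 4\right)} - 42531 = \frac{1 + 2 \cdot 9 \cdot 4}{111 + 1} - 42531 = \frac{1 + 72}{112} - 42531 = \frac{1}{112} \cdot 73 - 42531 = \frac{73}{112} - 42531 = - \frac{4763399}{112}$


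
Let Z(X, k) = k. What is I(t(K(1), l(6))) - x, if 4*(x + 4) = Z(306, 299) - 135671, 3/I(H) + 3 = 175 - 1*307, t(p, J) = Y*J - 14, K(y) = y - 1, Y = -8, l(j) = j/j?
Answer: 1523114/45 ≈ 33847.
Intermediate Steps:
l(j) = 1
K(y) = -1 + y
t(p, J) = -14 - 8*J (t(p, J) = -8*J - 14 = -14 - 8*J)
I(H) = -1/45 (I(H) = 3/(-3 + (175 - 1*307)) = 3/(-3 + (175 - 307)) = 3/(-3 - 132) = 3/(-135) = 3*(-1/135) = -1/45)
x = -33847 (x = -4 + (299 - 135671)/4 = -4 + (¼)*(-135372) = -4 - 33843 = -33847)
I(t(K(1), l(6))) - x = -1/45 - 1*(-33847) = -1/45 + 33847 = 1523114/45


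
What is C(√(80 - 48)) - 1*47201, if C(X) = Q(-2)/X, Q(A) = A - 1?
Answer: -47201 - 3*√2/8 ≈ -47202.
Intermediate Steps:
Q(A) = -1 + A
C(X) = -3/X (C(X) = (-1 - 2)/X = -3/X)
C(√(80 - 48)) - 1*47201 = -3/√(80 - 48) - 1*47201 = -3*√2/8 - 47201 = -47201 - 3*√2/8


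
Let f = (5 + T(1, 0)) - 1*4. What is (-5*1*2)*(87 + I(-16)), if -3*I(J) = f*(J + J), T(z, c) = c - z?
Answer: -870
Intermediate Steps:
f = 0 (f = (5 + (0 - 1*1)) - 1*4 = (5 + (0 - 1)) - 4 = (5 - 1) - 4 = 4 - 4 = 0)
I(J) = 0 (I(J) = -0*(J + J) = -0*2*J = -⅓*0 = 0)
(-5*1*2)*(87 + I(-16)) = (-5*1*2)*(87 + 0) = -5*2*87 = -10*87 = -870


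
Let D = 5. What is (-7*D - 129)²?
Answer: 26896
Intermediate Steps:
(-7*D - 129)² = (-7*5 - 129)² = (-35 - 129)² = (-164)² = 26896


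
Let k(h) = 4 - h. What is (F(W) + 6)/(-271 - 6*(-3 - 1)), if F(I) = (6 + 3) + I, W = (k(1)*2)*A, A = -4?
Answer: 9/247 ≈ 0.036437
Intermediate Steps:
W = -24 (W = ((4 - 1*1)*2)*(-4) = ((4 - 1)*2)*(-4) = (3*2)*(-4) = 6*(-4) = -24)
F(I) = 9 + I
(F(W) + 6)/(-271 - 6*(-3 - 1)) = ((9 - 24) + 6)/(-271 - 6*(-3 - 1)) = (-15 + 6)/(-271 - 6*(-4)) = -9/(-271 + 24) = -9/(-247) = -9*(-1/247) = 9/247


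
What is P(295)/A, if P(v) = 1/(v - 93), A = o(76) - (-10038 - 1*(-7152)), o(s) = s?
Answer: 1/598324 ≈ 1.6713e-6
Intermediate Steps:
A = 2962 (A = 76 - (-10038 - 1*(-7152)) = 76 - (-10038 + 7152) = 76 - 1*(-2886) = 76 + 2886 = 2962)
P(v) = 1/(-93 + v)
P(295)/A = 1/((-93 + 295)*2962) = (1/2962)/202 = (1/202)*(1/2962) = 1/598324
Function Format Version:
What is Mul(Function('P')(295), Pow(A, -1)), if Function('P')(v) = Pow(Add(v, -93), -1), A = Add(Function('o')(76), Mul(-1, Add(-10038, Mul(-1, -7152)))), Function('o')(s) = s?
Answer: Rational(1, 598324) ≈ 1.6713e-6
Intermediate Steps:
A = 2962 (A = Add(76, Mul(-1, Add(-10038, Mul(-1, -7152)))) = Add(76, Mul(-1, Add(-10038, 7152))) = Add(76, Mul(-1, -2886)) = Add(76, 2886) = 2962)
Function('P')(v) = Pow(Add(-93, v), -1)
Mul(Function('P')(295), Pow(A, -1)) = Mul(Pow(Add(-93, 295), -1), Pow(2962, -1)) = Mul(Pow(202, -1), Rational(1, 2962)) = Mul(Rational(1, 202), Rational(1, 2962)) = Rational(1, 598324)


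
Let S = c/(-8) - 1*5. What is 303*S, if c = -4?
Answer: -2727/2 ≈ -1363.5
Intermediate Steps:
S = -9/2 (S = -4/(-8) - 1*5 = -4*(-⅛) - 5 = ½ - 5 = -9/2 ≈ -4.5000)
303*S = 303*(-9/2) = -2727/2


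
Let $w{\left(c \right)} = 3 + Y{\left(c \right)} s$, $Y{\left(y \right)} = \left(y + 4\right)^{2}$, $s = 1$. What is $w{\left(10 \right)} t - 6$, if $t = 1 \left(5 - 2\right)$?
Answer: $591$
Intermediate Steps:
$Y{\left(y \right)} = \left(4 + y\right)^{2}$
$t = 3$ ($t = 1 \cdot 3 = 3$)
$w{\left(c \right)} = 3 + \left(4 + c\right)^{2}$ ($w{\left(c \right)} = 3 + \left(4 + c\right)^{2} \cdot 1 = 3 + \left(4 + c\right)^{2}$)
$w{\left(10 \right)} t - 6 = \left(3 + \left(4 + 10\right)^{2}\right) 3 - 6 = \left(3 + 14^{2}\right) 3 - 6 = \left(3 + 196\right) 3 - 6 = 199 \cdot 3 - 6 = 597 - 6 = 591$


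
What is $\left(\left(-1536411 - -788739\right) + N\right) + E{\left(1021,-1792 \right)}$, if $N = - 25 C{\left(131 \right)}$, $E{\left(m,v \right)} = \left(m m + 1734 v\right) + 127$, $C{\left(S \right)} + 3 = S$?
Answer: $-2815632$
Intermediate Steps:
$C{\left(S \right)} = -3 + S$
$E{\left(m,v \right)} = 127 + m^{2} + 1734 v$ ($E{\left(m,v \right)} = \left(m^{2} + 1734 v\right) + 127 = 127 + m^{2} + 1734 v$)
$N = -3200$ ($N = - 25 \left(-3 + 131\right) = \left(-25\right) 128 = -3200$)
$\left(\left(-1536411 - -788739\right) + N\right) + E{\left(1021,-1792 \right)} = \left(\left(-1536411 - -788739\right) - 3200\right) + \left(127 + 1021^{2} + 1734 \left(-1792\right)\right) = \left(\left(-1536411 + 788739\right) - 3200\right) + \left(127 + 1042441 - 3107328\right) = \left(-747672 - 3200\right) - 2064760 = -750872 - 2064760 = -2815632$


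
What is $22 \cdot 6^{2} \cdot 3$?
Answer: $2376$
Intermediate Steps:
$22 \cdot 6^{2} \cdot 3 = 22 \cdot 36 \cdot 3 = 792 \cdot 3 = 2376$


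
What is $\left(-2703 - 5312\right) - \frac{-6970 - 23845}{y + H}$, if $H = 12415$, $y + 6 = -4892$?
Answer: $- \frac{60217940}{7517} \approx -8010.9$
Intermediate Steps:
$y = -4898$ ($y = -6 - 4892 = -4898$)
$\left(-2703 - 5312\right) - \frac{-6970 - 23845}{y + H} = \left(-2703 - 5312\right) - \frac{-6970 - 23845}{-4898 + 12415} = \left(-2703 - 5312\right) - - \frac{30815}{7517} = -8015 - \left(-30815\right) \frac{1}{7517} = -8015 - - \frac{30815}{7517} = -8015 + \frac{30815}{7517} = - \frac{60217940}{7517}$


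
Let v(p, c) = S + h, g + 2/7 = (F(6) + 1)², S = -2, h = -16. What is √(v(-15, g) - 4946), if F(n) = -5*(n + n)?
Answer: 2*I*√1241 ≈ 70.456*I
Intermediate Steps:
F(n) = -10*n
g = 24365/7 (g = -2/7 + (-10*6 + 1)² = -2/7 + (-60 + 1)² = -2/7 + (-59)² = -2/7 + 3481 = 24365/7 ≈ 3480.7)
v(p, c) = -18 (v(p, c) = -2 - 16 = -18)
√(v(-15, g) - 4946) = √(-18 - 4946) = √(-4964) = 2*I*√1241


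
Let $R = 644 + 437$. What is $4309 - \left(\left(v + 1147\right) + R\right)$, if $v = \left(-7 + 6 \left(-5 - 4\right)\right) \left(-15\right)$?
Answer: $1166$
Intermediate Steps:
$v = 915$ ($v = \left(-7 + 6 \left(-9\right)\right) \left(-15\right) = \left(-7 - 54\right) \left(-15\right) = \left(-61\right) \left(-15\right) = 915$)
$R = 1081$
$4309 - \left(\left(v + 1147\right) + R\right) = 4309 - \left(\left(915 + 1147\right) + 1081\right) = 4309 - \left(2062 + 1081\right) = 4309 - 3143 = 1166$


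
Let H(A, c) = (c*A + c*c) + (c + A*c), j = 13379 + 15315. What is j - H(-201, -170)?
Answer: -68376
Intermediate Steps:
j = 28694
H(A, c) = c + c² + 2*A*c (H(A, c) = (A*c + c²) + (c + A*c) = (c² + A*c) + (c + A*c) = c + c² + 2*A*c)
j - H(-201, -170) = 28694 - (-170)*(1 - 170 + 2*(-201)) = 28694 - (-170)*(1 - 170 - 402) = 28694 - (-170)*(-571) = 28694 - 1*97070 = 28694 - 97070 = -68376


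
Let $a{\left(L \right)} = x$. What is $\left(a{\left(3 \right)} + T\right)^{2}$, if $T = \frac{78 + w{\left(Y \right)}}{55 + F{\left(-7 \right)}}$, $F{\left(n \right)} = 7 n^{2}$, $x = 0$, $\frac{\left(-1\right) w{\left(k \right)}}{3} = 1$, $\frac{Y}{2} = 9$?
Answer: $\frac{5625}{158404} \approx 0.03551$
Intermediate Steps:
$Y = 18$ ($Y = 2 \cdot 9 = 18$)
$w{\left(k \right)} = -3$ ($w{\left(k \right)} = \left(-3\right) 1 = -3$)
$T = \frac{75}{398}$ ($T = \frac{78 - 3}{55 + 7 \left(-7\right)^{2}} = \frac{75}{55 + 7 \cdot 49} = \frac{75}{55 + 343} = \frac{75}{398} \approx 0.18844$)
$a{\left(L \right)} = 0$
$\left(a{\left(3 \right)} + T\right)^{2} = \left(0 + \frac{75}{398}\right)^{2} = \left(\frac{75}{398}\right)^{2} = \frac{5625}{158404}$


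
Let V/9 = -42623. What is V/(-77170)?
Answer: 383607/77170 ≈ 4.9709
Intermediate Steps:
V = -383607 (V = 9*(-42623) = -383607)
V/(-77170) = -383607/(-77170) = -383607*(-1/77170) = 383607/77170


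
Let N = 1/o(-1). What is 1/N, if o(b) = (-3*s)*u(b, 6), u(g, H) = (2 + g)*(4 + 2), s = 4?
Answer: -72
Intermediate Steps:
u(g, H) = 12 + 6*g (u(g, H) = (2 + g)*6 = 12 + 6*g)
o(b) = -144 - 72*b (o(b) = (-3*4)*(12 + 6*b) = -12*(12 + 6*b) = -144 - 72*b)
N = -1/72 (N = 1/(-144 - 72*(-1)) = 1/(-144 + 72) = 1/(-72) = -1/72 ≈ -0.013889)
1/N = 1/(-1/72) = -72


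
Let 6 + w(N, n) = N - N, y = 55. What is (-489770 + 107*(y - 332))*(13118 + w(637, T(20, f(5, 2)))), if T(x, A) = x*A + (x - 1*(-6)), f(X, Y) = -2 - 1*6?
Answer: -6810490808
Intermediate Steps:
f(X, Y) = -8 (f(X, Y) = -2 - 6 = -8)
T(x, A) = 6 + x + A*x (T(x, A) = A*x + (x + 6) = A*x + (6 + x) = 6 + x + A*x)
w(N, n) = -6 (w(N, n) = -6 + (N - N) = -6 + 0 = -6)
(-489770 + 107*(y - 332))*(13118 + w(637, T(20, f(5, 2)))) = (-489770 + 107*(55 - 332))*(13118 - 6) = (-489770 + 107*(-277))*13112 = (-489770 - 29639)*13112 = -519409*13112 = -6810490808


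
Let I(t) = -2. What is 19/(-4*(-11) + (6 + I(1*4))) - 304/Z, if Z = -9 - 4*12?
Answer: 275/48 ≈ 5.7292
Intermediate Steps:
Z = -57 (Z = -9 - 48 = -57)
19/(-4*(-11) + (6 + I(1*4))) - 304/Z = 19/(-4*(-11) + (6 - 2)) - 304/(-57) = 19/(44 + 4) - 304*(-1/57) = 19/48 + 16/3 = 275/48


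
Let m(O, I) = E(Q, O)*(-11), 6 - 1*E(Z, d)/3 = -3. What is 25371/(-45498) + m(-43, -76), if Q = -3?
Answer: -4512759/15166 ≈ -297.56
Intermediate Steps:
E(Z, d) = 27 (E(Z, d) = 18 - 3*(-3) = 18 + 9 = 27)
m(O, I) = -297 (m(O, I) = 27*(-11) = -297)
25371/(-45498) + m(-43, -76) = 25371/(-45498) - 297 = 25371*(-1/45498) - 297 = -8457/15166 - 297 = -4512759/15166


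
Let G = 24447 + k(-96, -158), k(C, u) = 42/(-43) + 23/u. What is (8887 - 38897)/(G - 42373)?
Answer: 203887940/121796869 ≈ 1.6740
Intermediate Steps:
k(C, u) = -42/43 + 23/u (k(C, u) = 42*(-1/43) + 23/u = -42/43 + 23/u)
G = 166085293/6794 (G = 24447 + (-42/43 + 23/(-158)) = 24447 + (-42/43 + 23*(-1/158)) = 24447 + (-42/43 - 23/158) = 24447 - 7625/6794 = 166085293/6794 ≈ 24446.)
(8887 - 38897)/(G - 42373) = (8887 - 38897)/(166085293/6794 - 42373) = -30010/(-121796869/6794) = -30010*(-6794/121796869) = 203887940/121796869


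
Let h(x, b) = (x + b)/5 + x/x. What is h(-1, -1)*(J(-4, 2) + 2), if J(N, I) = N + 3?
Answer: ⅗ ≈ 0.60000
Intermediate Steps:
J(N, I) = 3 + N
h(x, b) = 1 + b/5 + x/5 (h(x, b) = (b + x)*(⅕) + 1 = (b/5 + x/5) + 1 = 1 + b/5 + x/5)
h(-1, -1)*(J(-4, 2) + 2) = (1 + (⅕)*(-1) + (⅕)*(-1))*((3 - 4) + 2) = (1 - ⅕ - ⅕)*(-1 + 2) = (⅗)*1 = ⅗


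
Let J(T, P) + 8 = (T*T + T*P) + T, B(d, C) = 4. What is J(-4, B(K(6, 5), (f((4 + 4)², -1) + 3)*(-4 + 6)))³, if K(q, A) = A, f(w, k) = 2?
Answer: -1728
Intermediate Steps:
J(T, P) = -8 + T + T² + P*T (J(T, P) = -8 + ((T*T + T*P) + T) = -8 + ((T² + P*T) + T) = -8 + (T + T² + P*T) = -8 + T + T² + P*T)
J(-4, B(K(6, 5), (f((4 + 4)², -1) + 3)*(-4 + 6)))³ = (-8 - 4 + (-4)² + 4*(-4))³ = (-8 - 4 + 16 - 16)³ = (-12)³ = -1728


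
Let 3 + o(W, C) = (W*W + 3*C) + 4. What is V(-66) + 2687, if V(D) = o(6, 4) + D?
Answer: 2670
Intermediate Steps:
o(W, C) = 1 + W**2 + 3*C (o(W, C) = -3 + ((W*W + 3*C) + 4) = -3 + ((W**2 + 3*C) + 4) = -3 + (4 + W**2 + 3*C) = 1 + W**2 + 3*C)
V(D) = 49 + D (V(D) = (1 + 6**2 + 3*4) + D = (1 + 36 + 12) + D = 49 + D)
V(-66) + 2687 = (49 - 66) + 2687 = -17 + 2687 = 2670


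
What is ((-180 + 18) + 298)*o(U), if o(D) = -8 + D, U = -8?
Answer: -2176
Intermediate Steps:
((-180 + 18) + 298)*o(U) = ((-180 + 18) + 298)*(-8 - 8) = (-162 + 298)*(-16) = 136*(-16) = -2176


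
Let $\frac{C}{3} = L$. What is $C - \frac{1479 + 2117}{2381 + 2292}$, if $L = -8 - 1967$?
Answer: $- \frac{27691121}{4673} \approx -5925.8$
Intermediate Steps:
$L = -1975$
$C = -5925$ ($C = 3 \left(-1975\right) = -5925$)
$C - \frac{1479 + 2117}{2381 + 2292} = -5925 - \frac{1479 + 2117}{2381 + 2292} = -5925 - \frac{3596}{4673} = - \frac{27691121}{4673}$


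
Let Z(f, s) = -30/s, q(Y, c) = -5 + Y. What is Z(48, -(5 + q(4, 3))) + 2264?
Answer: 4543/2 ≈ 2271.5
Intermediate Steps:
Z(48, -(5 + q(4, 3))) + 2264 = -30*(-1/(5 + (-5 + 4))) + 2264 = -30*(-1/(5 - 1)) + 2264 = -30/((-1*4)) + 2264 = -30/(-4) + 2264 = -30*(-¼) + 2264 = 15/2 + 2264 = 4543/2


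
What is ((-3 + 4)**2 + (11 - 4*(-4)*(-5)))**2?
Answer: 4624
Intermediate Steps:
((-3 + 4)**2 + (11 - 4*(-4)*(-5)))**2 = (1**2 + (11 - (-16)*(-5)))**2 = (1 + (11 - 1*80))**2 = (1 + (11 - 80))**2 = (1 - 69)**2 = (-68)**2 = 4624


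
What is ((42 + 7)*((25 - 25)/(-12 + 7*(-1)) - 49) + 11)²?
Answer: 5712100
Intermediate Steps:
((42 + 7)*((25 - 25)/(-12 + 7*(-1)) - 49) + 11)² = (49*(0/(-12 - 7) - 49) + 11)² = (49*(0/(-19) - 49) + 11)² = (49*(0*(-1/19) - 49) + 11)² = (49*(0 - 49) + 11)² = (49*(-49) + 11)² = (-2401 + 11)² = (-2390)² = 5712100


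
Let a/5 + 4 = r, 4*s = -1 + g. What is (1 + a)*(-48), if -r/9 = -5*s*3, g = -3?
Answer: 33312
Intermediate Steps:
s = -1 (s = (-1 - 3)/4 = (¼)*(-4) = -1)
r = -135 (r = -9*(-5*(-1))*3 = -45*3 = -9*15 = -135)
a = -695 (a = -20 + 5*(-135) = -20 - 675 = -695)
(1 + a)*(-48) = (1 - 695)*(-48) = -694*(-48) = 33312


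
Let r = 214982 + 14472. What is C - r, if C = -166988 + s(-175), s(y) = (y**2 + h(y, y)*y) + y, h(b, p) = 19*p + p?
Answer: 246508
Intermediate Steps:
h(b, p) = 20*p
s(y) = y + 21*y**2 (s(y) = (y**2 + (20*y)*y) + y = (y**2 + 20*y**2) + y = 21*y**2 + y = y + 21*y**2)
r = 229454
C = 475962 (C = -166988 - 175*(1 + 21*(-175)) = -166988 - 175*(1 - 3675) = -166988 - 175*(-3674) = -166988 + 642950 = 475962)
C - r = 475962 - 1*229454 = 475962 - 229454 = 246508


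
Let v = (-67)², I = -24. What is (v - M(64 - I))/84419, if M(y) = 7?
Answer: 4482/84419 ≈ 0.053092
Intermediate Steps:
v = 4489
(v - M(64 - I))/84419 = (4489 - 1*7)/84419 = (4489 - 7)*(1/84419) = 4482*(1/84419) = 4482/84419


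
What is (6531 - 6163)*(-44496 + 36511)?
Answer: -2938480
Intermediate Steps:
(6531 - 6163)*(-44496 + 36511) = 368*(-7985) = -2938480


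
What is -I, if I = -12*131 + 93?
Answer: 1479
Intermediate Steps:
I = -1479 (I = -1572 + 93 = -1479)
-I = -1*(-1479) = 1479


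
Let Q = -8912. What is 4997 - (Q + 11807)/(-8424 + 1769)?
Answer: 6651586/1331 ≈ 4997.4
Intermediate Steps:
4997 - (Q + 11807)/(-8424 + 1769) = 4997 - (-8912 + 11807)/(-8424 + 1769) = 4997 - 2895/(-6655) = 4997 - 2895*(-1)/6655 = 4997 - 1*(-579/1331) = 4997 + 579/1331 = 6651586/1331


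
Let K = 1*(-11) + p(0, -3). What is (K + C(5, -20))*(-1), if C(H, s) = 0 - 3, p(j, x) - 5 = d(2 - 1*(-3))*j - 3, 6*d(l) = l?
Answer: 12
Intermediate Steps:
d(l) = l/6
p(j, x) = 2 + 5*j/6 (p(j, x) = 5 + (((2 - 1*(-3))/6)*j - 3) = 5 + (((2 + 3)/6)*j - 3) = 5 + (((⅙)*5)*j - 3) = 5 + (5*j/6 - 3) = 5 + (-3 + 5*j/6) = 2 + 5*j/6)
C(H, s) = -3
K = -9 (K = 1*(-11) + (2 + (⅚)*0) = -11 + (2 + 0) = -11 + 2 = -9)
(K + C(5, -20))*(-1) = (-9 - 3)*(-1) = -12*(-1) = 12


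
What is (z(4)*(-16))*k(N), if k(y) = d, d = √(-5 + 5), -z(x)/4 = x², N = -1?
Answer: 0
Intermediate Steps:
z(x) = -4*x²
d = 0 (d = √0 = 0)
k(y) = 0
(z(4)*(-16))*k(N) = (-4*4²*(-16))*0 = (-4*16*(-16))*0 = -64*(-16)*0 = 1024*0 = 0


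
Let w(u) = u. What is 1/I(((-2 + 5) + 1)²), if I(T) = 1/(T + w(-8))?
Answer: 8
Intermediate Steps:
I(T) = 1/(-8 + T) (I(T) = 1/(T - 8) = 1/(-8 + T))
1/I(((-2 + 5) + 1)²) = 1/(1/(-8 + ((-2 + 5) + 1)²)) = 1/(1/(-8 + (3 + 1)²)) = 1/(1/(-8 + 4²)) = 1/(1/(-8 + 16)) = 1/(1/8) = 1/(⅛) = 8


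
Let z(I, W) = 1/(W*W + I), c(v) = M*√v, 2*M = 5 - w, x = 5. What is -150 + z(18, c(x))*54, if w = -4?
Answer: -7926/53 ≈ -149.55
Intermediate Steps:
M = 9/2 (M = (5 - 1*(-4))/2 = (5 + 4)/2 = (½)*9 = 9/2 ≈ 4.5000)
c(v) = 9*√v/2
z(I, W) = 1/(I + W²) (z(I, W) = 1/(W² + I) = 1/(I + W²))
-150 + z(18, c(x))*54 = -150 + 54/(18 + (9*√5/2)²) = -150 + 54/(18 + 405/4) = -150 + 54/(477/4) = -150 + (4/477)*54 = -150 + 24/53 = -7926/53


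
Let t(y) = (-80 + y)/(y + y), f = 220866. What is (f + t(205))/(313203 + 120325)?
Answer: 18111037/35549296 ≈ 0.50946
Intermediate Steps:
t(y) = (-80 + y)/(2*y) (t(y) = (-80 + y)/((2*y)) = (-80 + y)*(1/(2*y)) = (-80 + y)/(2*y))
(f + t(205))/(313203 + 120325) = (220866 + (1/2)*(-80 + 205)/205)/(313203 + 120325) = (220866 + (1/2)*(1/205)*125)/433528 = (220866 + 25/82)*(1/433528) = (18111037/82)*(1/433528) = 18111037/35549296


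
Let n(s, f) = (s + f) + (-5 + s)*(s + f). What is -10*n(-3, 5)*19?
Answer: 2660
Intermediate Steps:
n(s, f) = f + s + (-5 + s)*(f + s) (n(s, f) = (f + s) + (-5 + s)*(f + s) = f + s + (-5 + s)*(f + s))
-10*n(-3, 5)*19 = -10*((-3)² - 4*5 - 4*(-3) + 5*(-3))*19 = -10*(9 - 20 + 12 - 15)*19 = -10*(-14)*19 = 140*19 = 2660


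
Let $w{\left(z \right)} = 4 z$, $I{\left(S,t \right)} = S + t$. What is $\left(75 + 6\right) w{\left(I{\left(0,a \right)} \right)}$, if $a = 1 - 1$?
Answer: $0$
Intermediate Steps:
$a = 0$ ($a = 1 - 1 = 0$)
$\left(75 + 6\right) w{\left(I{\left(0,a \right)} \right)} = \left(75 + 6\right) 4 \left(0 + 0\right) = 81 \cdot 4 \cdot 0 = 81 \cdot 0 = 0$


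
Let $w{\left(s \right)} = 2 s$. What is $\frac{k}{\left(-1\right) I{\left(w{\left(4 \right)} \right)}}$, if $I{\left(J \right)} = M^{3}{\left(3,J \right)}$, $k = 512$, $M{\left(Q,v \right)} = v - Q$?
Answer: $- \frac{512}{125} \approx -4.096$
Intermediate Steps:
$I{\left(J \right)} = \left(-3 + J\right)^{3}$ ($I{\left(J \right)} = \left(J - 3\right)^{3} = \left(-3 + J\right)^{3}$)
$\frac{k}{\left(-1\right) I{\left(w{\left(4 \right)} \right)}} = \frac{512}{\left(-1\right) \left(-3 + 2 \cdot 4\right)^{3}} = \frac{512}{\left(-1\right) \left(-3 + 8\right)^{3}} = \frac{512}{\left(-1\right) 5^{3}} = \frac{512}{\left(-1\right) 125} = \frac{512}{-125} = 512 \left(- \frac{1}{125}\right) = - \frac{512}{125}$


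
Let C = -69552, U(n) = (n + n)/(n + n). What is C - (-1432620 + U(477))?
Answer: 1363067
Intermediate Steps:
U(n) = 1 (U(n) = (2*n)/((2*n)) = (2*n)*(1/(2*n)) = 1)
C - (-1432620 + U(477)) = -69552 - (-1432620 + 1) = -69552 - 1*(-1432619) = -69552 + 1432619 = 1363067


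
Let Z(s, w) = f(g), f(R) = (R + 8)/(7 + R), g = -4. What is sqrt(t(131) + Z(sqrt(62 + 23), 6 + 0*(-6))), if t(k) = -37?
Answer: I*sqrt(321)/3 ≈ 5.9722*I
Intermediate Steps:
f(R) = (8 + R)/(7 + R)
Z(s, w) = 4/3 (Z(s, w) = (8 - 4)/(7 - 4) = 4/3)
sqrt(t(131) + Z(sqrt(62 + 23), 6 + 0*(-6))) = sqrt(-37 + 4/3) = sqrt(-107/3) = I*sqrt(321)/3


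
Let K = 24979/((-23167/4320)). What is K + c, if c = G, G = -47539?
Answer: -1209245293/23167 ≈ -52197.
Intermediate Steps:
c = -47539
K = -107909280/23167 (K = 24979/((-23167*1/4320)) = 24979/(-23167/4320) = 24979*(-4320/23167) = -107909280/23167 ≈ -4657.9)
K + c = -107909280/23167 - 47539 = -1209245293/23167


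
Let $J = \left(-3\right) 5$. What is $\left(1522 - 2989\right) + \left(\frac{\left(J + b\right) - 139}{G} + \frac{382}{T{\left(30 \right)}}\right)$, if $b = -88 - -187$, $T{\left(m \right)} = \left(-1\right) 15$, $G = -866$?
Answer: $- \frac{19386317}{12990} \approx -1492.4$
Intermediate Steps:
$T{\left(m \right)} = -15$
$J = -15$
$b = 99$ ($b = -88 + 187 = 99$)
$\left(1522 - 2989\right) + \left(\frac{\left(J + b\right) - 139}{G} + \frac{382}{T{\left(30 \right)}}\right) = \left(1522 - 2989\right) + \left(\frac{\left(-15 + 99\right) - 139}{-866} + \frac{382}{-15}\right) = -1467 + \left(\left(84 - 139\right) \left(- \frac{1}{866}\right) + 382 \left(- \frac{1}{15}\right)\right) = -1467 - \frac{329987}{12990} = - \frac{19386317}{12990}$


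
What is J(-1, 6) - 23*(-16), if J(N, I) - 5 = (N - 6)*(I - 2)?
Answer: 345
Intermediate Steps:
J(N, I) = 5 + (-6 + N)*(-2 + I) (J(N, I) = 5 + (N - 6)*(I - 2) = 5 + (-6 + N)*(-2 + I))
J(-1, 6) - 23*(-16) = (17 - 6*6 - 2*(-1) + 6*(-1)) - 23*(-16) = (17 - 36 + 2 - 6) + 368 = -23 + 368 = 345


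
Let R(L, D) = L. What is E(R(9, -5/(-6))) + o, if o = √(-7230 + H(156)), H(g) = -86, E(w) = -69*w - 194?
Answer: -815 + 2*I*√1829 ≈ -815.0 + 85.534*I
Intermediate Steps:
E(w) = -194 - 69*w
o = 2*I*√1829 (o = √(-7230 - 86) = √(-7316) = 2*I*√1829 ≈ 85.534*I)
E(R(9, -5/(-6))) + o = (-194 - 69*9) + 2*I*√1829 = (-194 - 621) + 2*I*√1829 = -815 + 2*I*√1829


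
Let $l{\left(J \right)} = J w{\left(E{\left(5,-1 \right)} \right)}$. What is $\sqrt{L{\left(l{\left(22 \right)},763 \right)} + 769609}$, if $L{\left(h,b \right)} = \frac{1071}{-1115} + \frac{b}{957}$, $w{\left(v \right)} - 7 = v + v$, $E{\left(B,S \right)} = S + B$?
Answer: $\frac{\sqrt{876281526254282115}}{1067055} \approx 877.27$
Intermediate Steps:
$E{\left(B,S \right)} = B + S$
$w{\left(v \right)} = 7 + 2 v$ ($w{\left(v \right)} = 7 + \left(v + v\right) = 7 + 2 v$)
$l{\left(J \right)} = 15 J$ ($l{\left(J \right)} = J \left(7 + 2 \left(5 - 1\right)\right) = J \left(7 + 2 \cdot 4\right) = J \left(7 + 8\right) = J 15 = 15 J$)
$L{\left(h,b \right)} = - \frac{1071}{1115} + \frac{b}{957}$ ($L{\left(h,b \right)} = 1071 \left(- \frac{1}{1115}\right) + b \frac{1}{957} = - \frac{1071}{1115} + \frac{b}{957}$)
$\sqrt{L{\left(l{\left(22 \right)},763 \right)} + 769609} = \sqrt{\left(- \frac{1071}{1115} + \frac{1}{957} \cdot 763\right) + 769609} = \sqrt{\left(- \frac{1071}{1115} + \frac{763}{957}\right) + 769609} = \sqrt{- \frac{174202}{1067055} + 769609} = \sqrt{\frac{821214957293}{1067055}} = \frac{\sqrt{876281526254282115}}{1067055}$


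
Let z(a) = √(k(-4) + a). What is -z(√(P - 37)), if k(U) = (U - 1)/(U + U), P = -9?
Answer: -√(10 + 16*I*√46)/4 ≈ -1.9282 - 1.7587*I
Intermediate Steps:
k(U) = (-1 + U)/(2*U) (k(U) = (-1 + U)/((2*U)) = (-1 + U)*(1/(2*U)) = (-1 + U)/(2*U))
z(a) = √(5/8 + a) (z(a) = √((½)*(-1 - 4)/(-4) + a) = √((½)*(-¼)*(-5) + a) = √(5/8 + a))
-z(√(P - 37)) = -√(10 + 16*√(-9 - 37))/4 = -√(10 + 16*√(-46))/4 = -√(10 + 16*(I*√46))/4 = -√(10 + 16*I*√46)/4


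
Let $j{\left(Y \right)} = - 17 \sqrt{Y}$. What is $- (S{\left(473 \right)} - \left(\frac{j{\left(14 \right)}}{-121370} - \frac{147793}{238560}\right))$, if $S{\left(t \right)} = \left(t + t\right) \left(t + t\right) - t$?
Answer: $- \frac{213378469873}{238560} + \frac{17 \sqrt{14}}{121370} \approx -8.9444 \cdot 10^{5}$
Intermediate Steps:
$S{\left(t \right)} = - t + 4 t^{2}$ ($S{\left(t \right)} = 2 t 2 t - t = 4 t^{2} - t = - t + 4 t^{2}$)
$- (S{\left(473 \right)} - \left(\frac{j{\left(14 \right)}}{-121370} - \frac{147793}{238560}\right)) = - (473 \left(-1 + 4 \cdot 473\right) - \left(\frac{\left(-17\right) \sqrt{14}}{-121370} - \frac{147793}{238560}\right)) = - (473 \left(-1 + 1892\right) - \left(- 17 \sqrt{14} \left(- \frac{1}{121370}\right) - \frac{147793}{238560}\right)) = - (473 \cdot 1891 - \left(\frac{17 \sqrt{14}}{121370} - \frac{147793}{238560}\right)) = - (894443 - \left(- \frac{147793}{238560} + \frac{17 \sqrt{14}}{121370}\right)) = - (894443 + \left(\frac{147793}{238560} - \frac{17 \sqrt{14}}{121370}\right)) = - (\frac{213378469873}{238560} - \frac{17 \sqrt{14}}{121370}) = - \frac{213378469873}{238560} + \frac{17 \sqrt{14}}{121370}$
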